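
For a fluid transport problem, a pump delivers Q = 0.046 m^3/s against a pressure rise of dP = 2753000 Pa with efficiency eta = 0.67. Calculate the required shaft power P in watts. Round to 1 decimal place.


P = Q * dP / eta
P = 0.046 * 2753000 / 0.67
P = 126638.0 / 0.67
P = 189011.9 W


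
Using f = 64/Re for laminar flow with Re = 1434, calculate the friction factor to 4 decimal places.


f = 64 / Re
f = 64 / 1434
f = 0.0446


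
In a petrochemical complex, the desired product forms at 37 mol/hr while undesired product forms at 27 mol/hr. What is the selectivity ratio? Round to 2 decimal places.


S = desired product rate / undesired product rate
S = 37 / 27
S = 1.37


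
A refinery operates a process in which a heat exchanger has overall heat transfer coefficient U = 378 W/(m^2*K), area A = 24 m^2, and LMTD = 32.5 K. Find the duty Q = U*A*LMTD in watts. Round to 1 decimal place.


Q = U * A * LMTD
Q = 378 * 24 * 32.5
Q = 294840.0 W


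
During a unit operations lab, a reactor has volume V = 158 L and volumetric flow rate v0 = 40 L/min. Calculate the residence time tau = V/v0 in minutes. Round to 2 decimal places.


tau = V / v0
tau = 158 / 40
tau = 3.95 min


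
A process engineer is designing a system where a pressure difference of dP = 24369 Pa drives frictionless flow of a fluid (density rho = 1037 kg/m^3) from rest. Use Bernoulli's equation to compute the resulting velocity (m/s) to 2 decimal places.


v = sqrt(2*dP/rho)
v = sqrt(2*24369/1037)
v = sqrt(46.999036)
v = 6.86 m/s


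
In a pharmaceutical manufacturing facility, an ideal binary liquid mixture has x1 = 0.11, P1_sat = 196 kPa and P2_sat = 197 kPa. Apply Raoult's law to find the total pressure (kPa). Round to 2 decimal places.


P = x1*P1_sat + x2*P2_sat
x2 = 1 - x1 = 1 - 0.11 = 0.89
P = 0.11*196 + 0.89*197
P = 21.56 + 175.33
P = 196.89 kPa


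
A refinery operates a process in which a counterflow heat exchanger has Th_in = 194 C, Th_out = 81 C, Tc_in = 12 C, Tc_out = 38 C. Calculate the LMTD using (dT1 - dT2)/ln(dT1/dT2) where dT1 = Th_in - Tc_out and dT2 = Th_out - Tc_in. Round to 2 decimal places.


dT1 = Th_in - Tc_out = 194 - 38 = 156
dT2 = Th_out - Tc_in = 81 - 12 = 69
LMTD = (dT1 - dT2) / ln(dT1/dT2)
LMTD = (156 - 69) / ln(156/69)
LMTD = 106.65 K


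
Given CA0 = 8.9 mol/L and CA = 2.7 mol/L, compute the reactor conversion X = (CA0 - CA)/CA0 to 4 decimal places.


X = (CA0 - CA) / CA0
X = (8.9 - 2.7) / 8.9
X = 6.2 / 8.9
X = 0.6966


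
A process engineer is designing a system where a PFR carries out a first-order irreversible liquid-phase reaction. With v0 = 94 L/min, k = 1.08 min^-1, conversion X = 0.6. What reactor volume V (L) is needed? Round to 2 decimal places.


V = (v0/k) * ln(1/(1-X))
V = (94/1.08) * ln(1/(1-0.6))
V = 87.037037 * ln(2.5)
V = 87.037037 * 0.916291
V = 79.75 L


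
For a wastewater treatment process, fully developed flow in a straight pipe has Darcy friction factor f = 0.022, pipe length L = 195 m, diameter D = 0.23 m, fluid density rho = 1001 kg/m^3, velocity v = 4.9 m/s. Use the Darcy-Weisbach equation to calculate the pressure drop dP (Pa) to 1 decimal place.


dP = f * (L/D) * (rho*v^2/2)
dP = 0.022 * (195/0.23) * (1001*4.9^2/2)
L/D = 847.82608696
rho*v^2/2 = 1001*24.01/2 = 12017.005
dP = 0.022 * 847.82608696 * 12017.005
dP = 224143.3 Pa


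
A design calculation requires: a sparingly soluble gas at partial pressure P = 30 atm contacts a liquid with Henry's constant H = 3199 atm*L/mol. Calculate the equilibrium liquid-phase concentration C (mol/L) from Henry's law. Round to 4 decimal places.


C = P / H
C = 30 / 3199
C = 0.0094 mol/L


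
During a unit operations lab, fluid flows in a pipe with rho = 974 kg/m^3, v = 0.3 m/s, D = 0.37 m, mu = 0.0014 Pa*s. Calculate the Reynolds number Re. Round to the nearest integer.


Re = rho * v * D / mu
Re = 974 * 0.3 * 0.37 / 0.0014
Re = 108.114 / 0.0014
Re = 77224


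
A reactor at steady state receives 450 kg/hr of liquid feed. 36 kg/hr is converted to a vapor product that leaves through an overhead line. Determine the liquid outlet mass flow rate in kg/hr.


Steady-state mass balance on the main outlet: F_out = F_in - F_removed
F_out = 450 - 36
F_out = 414 kg/hr


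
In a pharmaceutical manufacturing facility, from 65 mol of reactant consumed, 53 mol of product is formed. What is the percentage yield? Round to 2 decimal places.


Yield = (moles product / moles consumed) * 100%
Yield = (53 / 65) * 100
Yield = 0.8154 * 100
Yield = 81.54%


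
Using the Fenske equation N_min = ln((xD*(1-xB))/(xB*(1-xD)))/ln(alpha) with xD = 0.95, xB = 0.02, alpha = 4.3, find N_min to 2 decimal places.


N_min = ln((xD*(1-xB))/(xB*(1-xD))) / ln(alpha)
Numerator inside ln: 0.931 / 0.001 = 931.0
ln(931.0) = 6.836259
ln(alpha) = ln(4.3) = 1.458615
N_min = 6.836259 / 1.458615 = 4.69


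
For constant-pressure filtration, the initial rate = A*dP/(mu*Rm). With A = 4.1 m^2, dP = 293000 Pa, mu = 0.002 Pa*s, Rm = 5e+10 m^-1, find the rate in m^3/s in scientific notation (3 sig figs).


rate = A * dP / (mu * Rm)
rate = 4.1 * 293000 / (0.002 * 5e+10)
rate = 1201300.0 / 1.000e+08
rate = 1.20e-02 m^3/s


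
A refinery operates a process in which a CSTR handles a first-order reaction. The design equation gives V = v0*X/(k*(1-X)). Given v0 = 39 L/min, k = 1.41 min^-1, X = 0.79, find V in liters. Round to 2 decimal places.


V = v0 * X / (k * (1 - X))
V = 39 * 0.79 / (1.41 * (1 - 0.79))
V = 30.81 / (1.41 * 0.21)
V = 30.81 / 0.2961
V = 104.05 L


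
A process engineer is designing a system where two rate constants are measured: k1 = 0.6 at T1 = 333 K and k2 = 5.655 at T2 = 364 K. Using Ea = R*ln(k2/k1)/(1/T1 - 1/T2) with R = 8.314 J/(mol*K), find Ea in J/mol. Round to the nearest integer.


Ea = R * ln(k2/k1) / (1/T1 - 1/T2)
ln(k2/k1) = ln(5.655/0.6) = 2.2433657
1/T1 - 1/T2 = 1/333 - 1/364 = 0.000255750256
Ea = 8.314 * 2.2433657 / 0.000255750256
Ea = 72928 J/mol


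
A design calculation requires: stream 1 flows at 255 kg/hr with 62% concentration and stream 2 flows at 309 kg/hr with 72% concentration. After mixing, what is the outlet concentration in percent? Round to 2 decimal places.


Mass balance on solute: F1*x1 + F2*x2 = F3*x3
F3 = F1 + F2 = 255 + 309 = 564 kg/hr
x3 = (F1*x1 + F2*x2)/F3
x3 = (255*0.62 + 309*0.72) / 564
x3 = 67.48%


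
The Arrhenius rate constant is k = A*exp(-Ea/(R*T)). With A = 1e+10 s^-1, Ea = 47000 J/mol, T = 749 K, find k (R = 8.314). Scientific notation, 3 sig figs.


k = A * exp(-Ea/(R*T))
k = 1e+10 * exp(-47000 / (8.314 * 749))
k = 1e+10 * exp(-7.54755)
k = 5.27e+06


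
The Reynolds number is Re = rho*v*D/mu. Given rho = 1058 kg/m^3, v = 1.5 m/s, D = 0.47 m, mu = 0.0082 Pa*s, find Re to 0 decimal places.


Re = rho * v * D / mu
Re = 1058 * 1.5 * 0.47 / 0.0082
Re = 745.89 / 0.0082
Re = 90962


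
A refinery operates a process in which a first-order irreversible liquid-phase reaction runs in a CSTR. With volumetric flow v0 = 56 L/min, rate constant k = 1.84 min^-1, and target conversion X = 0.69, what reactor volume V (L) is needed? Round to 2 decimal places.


V = v0 * X / (k * (1 - X))
V = 56 * 0.69 / (1.84 * (1 - 0.69))
V = 38.64 / (1.84 * 0.31)
V = 38.64 / 0.5704
V = 67.74 L


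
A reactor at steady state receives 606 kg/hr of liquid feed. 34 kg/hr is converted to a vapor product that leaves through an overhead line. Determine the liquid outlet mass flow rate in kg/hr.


Steady-state mass balance on the main outlet: F_out = F_in - F_removed
F_out = 606 - 34
F_out = 572 kg/hr


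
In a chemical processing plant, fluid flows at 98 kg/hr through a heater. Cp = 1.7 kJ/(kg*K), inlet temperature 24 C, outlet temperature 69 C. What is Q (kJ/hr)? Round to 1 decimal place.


Q = m_dot * Cp * (T2 - T1)
Q = 98 * 1.7 * (69 - 24)
Q = 98 * 1.7 * 45
Q = 7497.0 kJ/hr


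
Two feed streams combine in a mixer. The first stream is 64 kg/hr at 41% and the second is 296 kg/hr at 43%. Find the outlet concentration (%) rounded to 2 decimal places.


Mass balance on solute: F1*x1 + F2*x2 = F3*x3
F3 = F1 + F2 = 64 + 296 = 360 kg/hr
x3 = (F1*x1 + F2*x2)/F3
x3 = (64*0.41 + 296*0.43) / 360
x3 = 42.64%


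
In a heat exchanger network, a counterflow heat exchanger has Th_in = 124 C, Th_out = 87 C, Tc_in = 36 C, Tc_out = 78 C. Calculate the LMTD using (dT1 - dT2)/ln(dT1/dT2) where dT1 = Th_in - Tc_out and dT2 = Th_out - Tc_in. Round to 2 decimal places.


dT1 = Th_in - Tc_out = 124 - 78 = 46
dT2 = Th_out - Tc_in = 87 - 36 = 51
LMTD = (dT1 - dT2) / ln(dT1/dT2)
LMTD = (46 - 51) / ln(46/51)
LMTD = 48.46 K


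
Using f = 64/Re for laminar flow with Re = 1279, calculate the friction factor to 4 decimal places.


f = 64 / Re
f = 64 / 1279
f = 0.0500


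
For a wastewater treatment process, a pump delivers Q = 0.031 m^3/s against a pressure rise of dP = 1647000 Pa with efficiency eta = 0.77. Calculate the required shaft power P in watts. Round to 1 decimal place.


P = Q * dP / eta
P = 0.031 * 1647000 / 0.77
P = 51057.0 / 0.77
P = 66307.8 W


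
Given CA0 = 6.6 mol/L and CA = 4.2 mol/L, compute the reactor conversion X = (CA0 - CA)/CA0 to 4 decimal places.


X = (CA0 - CA) / CA0
X = (6.6 - 4.2) / 6.6
X = 2.4 / 6.6
X = 0.3636


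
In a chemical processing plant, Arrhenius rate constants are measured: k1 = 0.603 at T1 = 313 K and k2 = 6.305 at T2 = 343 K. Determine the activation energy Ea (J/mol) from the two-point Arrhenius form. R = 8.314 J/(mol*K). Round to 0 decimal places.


Ea = R * ln(k2/k1) / (1/T1 - 1/T2)
ln(k2/k1) = ln(6.305/0.603) = 2.3471811
1/T1 - 1/T2 = 1/313 - 1/343 = 0.000279436284
Ea = 8.314 * 2.3471811 / 0.000279436284
Ea = 69835 J/mol


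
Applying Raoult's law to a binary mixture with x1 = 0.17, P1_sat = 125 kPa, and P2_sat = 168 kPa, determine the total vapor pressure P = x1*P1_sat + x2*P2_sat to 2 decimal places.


P = x1*P1_sat + x2*P2_sat
x2 = 1 - x1 = 1 - 0.17 = 0.83
P = 0.17*125 + 0.83*168
P = 21.25 + 139.44
P = 160.69 kPa


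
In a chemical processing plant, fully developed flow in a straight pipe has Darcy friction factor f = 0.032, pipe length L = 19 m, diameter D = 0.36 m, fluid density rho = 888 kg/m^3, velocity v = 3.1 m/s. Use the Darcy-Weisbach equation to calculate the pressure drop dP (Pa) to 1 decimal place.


dP = f * (L/D) * (rho*v^2/2)
dP = 0.032 * (19/0.36) * (888*3.1^2/2)
L/D = 52.77777778
rho*v^2/2 = 888*9.61/2 = 4266.84
dP = 0.032 * 52.77777778 * 4266.84
dP = 7206.2 Pa


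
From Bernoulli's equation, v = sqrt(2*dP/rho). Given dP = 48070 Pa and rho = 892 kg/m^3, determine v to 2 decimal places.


v = sqrt(2*dP/rho)
v = sqrt(2*48070/892)
v = sqrt(107.780269)
v = 10.38 m/s


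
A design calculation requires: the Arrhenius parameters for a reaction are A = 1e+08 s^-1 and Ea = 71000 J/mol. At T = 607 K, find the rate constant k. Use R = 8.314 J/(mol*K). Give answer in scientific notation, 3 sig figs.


k = A * exp(-Ea/(R*T))
k = 1e+08 * exp(-71000 / (8.314 * 607))
k = 1e+08 * exp(-14.068884)
k = 7.76e+01


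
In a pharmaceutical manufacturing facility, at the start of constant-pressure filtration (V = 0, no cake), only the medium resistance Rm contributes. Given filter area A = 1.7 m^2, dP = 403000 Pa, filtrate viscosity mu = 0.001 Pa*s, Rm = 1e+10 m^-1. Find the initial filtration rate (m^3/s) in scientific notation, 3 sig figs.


rate = A * dP / (mu * Rm)
rate = 1.7 * 403000 / (0.001 * 1e+10)
rate = 685100.0 / 1.000e+07
rate = 6.85e-02 m^3/s


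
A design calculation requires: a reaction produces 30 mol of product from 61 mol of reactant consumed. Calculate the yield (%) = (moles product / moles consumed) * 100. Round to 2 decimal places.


Yield = (moles product / moles consumed) * 100%
Yield = (30 / 61) * 100
Yield = 0.4918 * 100
Yield = 49.18%


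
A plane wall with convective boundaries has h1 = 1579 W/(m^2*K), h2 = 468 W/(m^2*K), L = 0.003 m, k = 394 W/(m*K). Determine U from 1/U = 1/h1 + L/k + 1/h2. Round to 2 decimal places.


1/U = 1/h1 + L/k + 1/h2
1/U = 1/1579 + 0.003/394 + 1/468
1/U = 0.0006333122 + 7.6142e-06 + 0.0021367521
1/U = 0.0027776785
U = 360.01 W/(m^2*K)


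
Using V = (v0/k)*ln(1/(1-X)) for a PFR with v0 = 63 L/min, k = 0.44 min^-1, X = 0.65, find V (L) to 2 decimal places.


V = (v0/k) * ln(1/(1-X))
V = (63/0.44) * ln(1/(1-0.65))
V = 143.181818 * ln(2.857143)
V = 143.181818 * 1.049822
V = 150.32 L


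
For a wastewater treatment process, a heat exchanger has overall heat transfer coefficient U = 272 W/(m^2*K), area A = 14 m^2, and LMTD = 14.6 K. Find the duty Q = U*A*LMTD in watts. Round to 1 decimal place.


Q = U * A * LMTD
Q = 272 * 14 * 14.6
Q = 55596.8 W


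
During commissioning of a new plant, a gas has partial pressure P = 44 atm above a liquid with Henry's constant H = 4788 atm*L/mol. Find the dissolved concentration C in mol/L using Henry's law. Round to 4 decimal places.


C = P / H
C = 44 / 4788
C = 0.0092 mol/L


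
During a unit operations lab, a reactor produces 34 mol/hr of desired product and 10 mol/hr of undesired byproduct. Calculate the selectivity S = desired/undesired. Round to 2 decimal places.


S = desired product rate / undesired product rate
S = 34 / 10
S = 3.40


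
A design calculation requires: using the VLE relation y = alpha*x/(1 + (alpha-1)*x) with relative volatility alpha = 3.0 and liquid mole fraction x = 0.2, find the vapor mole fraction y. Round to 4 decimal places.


y = alpha*x / (1 + (alpha-1)*x)
y = 3.0*0.2 / (1 + (3.0-1)*0.2)
y = 0.6 / (1 + 0.4)
y = 0.6 / 1.4
y = 0.4286


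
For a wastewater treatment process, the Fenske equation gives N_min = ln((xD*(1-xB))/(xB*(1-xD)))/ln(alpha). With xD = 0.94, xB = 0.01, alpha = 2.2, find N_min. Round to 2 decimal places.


N_min = ln((xD*(1-xB))/(xB*(1-xD))) / ln(alpha)
Numerator inside ln: 0.9306 / 0.0006 = 1551.0
ln(1551.0) = 7.346655
ln(alpha) = ln(2.2) = 0.788457
N_min = 7.346655 / 0.788457 = 9.32


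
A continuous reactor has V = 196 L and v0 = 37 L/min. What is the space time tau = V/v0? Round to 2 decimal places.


tau = V / v0
tau = 196 / 37
tau = 5.30 min


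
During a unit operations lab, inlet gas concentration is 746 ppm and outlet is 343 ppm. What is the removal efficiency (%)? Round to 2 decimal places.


Efficiency = (G_in - G_out) / G_in * 100%
Efficiency = (746 - 343) / 746 * 100
Efficiency = 403 / 746 * 100
Efficiency = 54.02%


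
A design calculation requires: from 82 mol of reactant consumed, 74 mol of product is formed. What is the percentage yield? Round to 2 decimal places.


Yield = (moles product / moles consumed) * 100%
Yield = (74 / 82) * 100
Yield = 0.9024 * 100
Yield = 90.24%


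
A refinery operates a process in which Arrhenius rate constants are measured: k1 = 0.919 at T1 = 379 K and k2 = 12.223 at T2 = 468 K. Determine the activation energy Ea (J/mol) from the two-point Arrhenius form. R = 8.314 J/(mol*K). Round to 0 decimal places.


Ea = R * ln(k2/k1) / (1/T1 - 1/T2)
ln(k2/k1) = ln(12.223/0.919) = 2.5877886
1/T1 - 1/T2 = 1/379 - 1/468 = 0.000501770291
Ea = 8.314 * 2.5877886 / 0.000501770291
Ea = 42878 J/mol


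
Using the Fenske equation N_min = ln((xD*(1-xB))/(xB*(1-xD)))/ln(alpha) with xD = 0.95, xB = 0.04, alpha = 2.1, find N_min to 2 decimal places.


N_min = ln((xD*(1-xB))/(xB*(1-xD))) / ln(alpha)
Numerator inside ln: 0.912 / 0.002 = 456.0
ln(456.0) = 6.122493
ln(alpha) = ln(2.1) = 0.741937
N_min = 6.122493 / 0.741937 = 8.25


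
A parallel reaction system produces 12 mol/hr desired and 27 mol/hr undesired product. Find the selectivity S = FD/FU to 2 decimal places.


S = desired product rate / undesired product rate
S = 12 / 27
S = 0.44


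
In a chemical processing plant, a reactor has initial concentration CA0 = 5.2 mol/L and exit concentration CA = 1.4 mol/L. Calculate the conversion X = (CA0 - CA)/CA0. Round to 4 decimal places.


X = (CA0 - CA) / CA0
X = (5.2 - 1.4) / 5.2
X = 3.8 / 5.2
X = 0.7308


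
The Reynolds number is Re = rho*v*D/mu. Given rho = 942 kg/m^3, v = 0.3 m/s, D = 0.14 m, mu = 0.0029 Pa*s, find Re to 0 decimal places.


Re = rho * v * D / mu
Re = 942 * 0.3 * 0.14 / 0.0029
Re = 39.564 / 0.0029
Re = 13643


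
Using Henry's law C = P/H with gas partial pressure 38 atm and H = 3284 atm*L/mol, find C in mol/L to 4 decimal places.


C = P / H
C = 38 / 3284
C = 0.0116 mol/L


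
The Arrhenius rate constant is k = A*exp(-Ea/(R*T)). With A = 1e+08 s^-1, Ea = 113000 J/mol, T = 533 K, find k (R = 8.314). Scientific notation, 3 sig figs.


k = A * exp(-Ea/(R*T))
k = 1e+08 * exp(-113000 / (8.314 * 533))
k = 1e+08 * exp(-25.500061)
k = 8.42e-04


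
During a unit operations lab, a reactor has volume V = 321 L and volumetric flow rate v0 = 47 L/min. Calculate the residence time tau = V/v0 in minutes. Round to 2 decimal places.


tau = V / v0
tau = 321 / 47
tau = 6.83 min


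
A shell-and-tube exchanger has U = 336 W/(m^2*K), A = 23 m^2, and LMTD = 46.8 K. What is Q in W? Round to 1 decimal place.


Q = U * A * LMTD
Q = 336 * 23 * 46.8
Q = 361670.4 W


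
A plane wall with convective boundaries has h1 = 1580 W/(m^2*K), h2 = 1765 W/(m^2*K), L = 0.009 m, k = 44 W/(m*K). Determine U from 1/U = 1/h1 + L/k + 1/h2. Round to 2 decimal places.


1/U = 1/h1 + L/k + 1/h2
1/U = 1/1580 + 0.009/44 + 1/1765
1/U = 0.0006329114 + 0.0002045455 + 0.0005665722
1/U = 0.0014040291
U = 712.24 W/(m^2*K)


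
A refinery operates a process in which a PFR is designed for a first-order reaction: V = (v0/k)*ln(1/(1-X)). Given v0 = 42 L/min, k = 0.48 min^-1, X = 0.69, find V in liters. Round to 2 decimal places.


V = (v0/k) * ln(1/(1-X))
V = (42/0.48) * ln(1/(1-0.69))
V = 87.5 * ln(3.225806)
V = 87.5 * 1.171183
V = 102.48 L


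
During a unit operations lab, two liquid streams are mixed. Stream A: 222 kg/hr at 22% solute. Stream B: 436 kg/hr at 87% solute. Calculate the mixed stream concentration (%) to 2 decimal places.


Mass balance on solute: F1*x1 + F2*x2 = F3*x3
F3 = F1 + F2 = 222 + 436 = 658 kg/hr
x3 = (F1*x1 + F2*x2)/F3
x3 = (222*0.22 + 436*0.87) / 658
x3 = 65.07%


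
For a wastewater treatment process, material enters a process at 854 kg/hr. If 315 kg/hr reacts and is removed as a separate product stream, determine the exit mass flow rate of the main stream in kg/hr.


Steady-state mass balance on the main outlet: F_out = F_in - F_removed
F_out = 854 - 315
F_out = 539 kg/hr


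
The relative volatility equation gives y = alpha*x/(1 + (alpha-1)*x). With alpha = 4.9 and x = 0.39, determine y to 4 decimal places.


y = alpha*x / (1 + (alpha-1)*x)
y = 4.9*0.39 / (1 + (4.9-1)*0.39)
y = 1.911 / (1 + 1.521)
y = 1.911 / 2.521
y = 0.7580


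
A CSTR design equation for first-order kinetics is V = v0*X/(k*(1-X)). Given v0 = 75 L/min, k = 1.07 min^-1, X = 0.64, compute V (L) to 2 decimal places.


V = v0 * X / (k * (1 - X))
V = 75 * 0.64 / (1.07 * (1 - 0.64))
V = 48.0 / (1.07 * 0.36)
V = 48.0 / 0.3852
V = 124.61 L


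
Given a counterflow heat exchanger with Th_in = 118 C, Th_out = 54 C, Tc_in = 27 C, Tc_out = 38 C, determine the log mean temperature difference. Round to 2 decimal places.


dT1 = Th_in - Tc_out = 118 - 38 = 80
dT2 = Th_out - Tc_in = 54 - 27 = 27
LMTD = (dT1 - dT2) / ln(dT1/dT2)
LMTD = (80 - 27) / ln(80/27)
LMTD = 48.79 K


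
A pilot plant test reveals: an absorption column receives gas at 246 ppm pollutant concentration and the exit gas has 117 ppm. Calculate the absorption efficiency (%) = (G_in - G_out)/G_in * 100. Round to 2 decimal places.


Efficiency = (G_in - G_out) / G_in * 100%
Efficiency = (246 - 117) / 246 * 100
Efficiency = 129 / 246 * 100
Efficiency = 52.44%


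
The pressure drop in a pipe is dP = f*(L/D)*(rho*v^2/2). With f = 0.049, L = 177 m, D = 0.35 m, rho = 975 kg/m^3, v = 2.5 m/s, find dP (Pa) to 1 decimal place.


dP = f * (L/D) * (rho*v^2/2)
dP = 0.049 * (177/0.35) * (975*2.5^2/2)
L/D = 505.71428571
rho*v^2/2 = 975*6.25/2 = 3046.875
dP = 0.049 * 505.71428571 * 3046.875
dP = 75501.6 Pa


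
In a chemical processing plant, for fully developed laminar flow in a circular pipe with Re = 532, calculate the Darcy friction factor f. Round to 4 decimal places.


f = 64 / Re
f = 64 / 532
f = 0.1203


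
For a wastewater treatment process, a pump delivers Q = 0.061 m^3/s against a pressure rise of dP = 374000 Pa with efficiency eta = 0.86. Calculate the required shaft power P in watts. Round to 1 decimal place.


P = Q * dP / eta
P = 0.061 * 374000 / 0.86
P = 22814.0 / 0.86
P = 26527.9 W


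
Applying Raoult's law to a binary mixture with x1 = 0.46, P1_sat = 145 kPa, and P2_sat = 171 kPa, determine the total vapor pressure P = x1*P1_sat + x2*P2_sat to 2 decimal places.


P = x1*P1_sat + x2*P2_sat
x2 = 1 - x1 = 1 - 0.46 = 0.54
P = 0.46*145 + 0.54*171
P = 66.7 + 92.34
P = 159.04 kPa


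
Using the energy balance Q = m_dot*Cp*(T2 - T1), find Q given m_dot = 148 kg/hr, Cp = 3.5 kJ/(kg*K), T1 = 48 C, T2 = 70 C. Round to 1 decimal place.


Q = m_dot * Cp * (T2 - T1)
Q = 148 * 3.5 * (70 - 48)
Q = 148 * 3.5 * 22
Q = 11396.0 kJ/hr


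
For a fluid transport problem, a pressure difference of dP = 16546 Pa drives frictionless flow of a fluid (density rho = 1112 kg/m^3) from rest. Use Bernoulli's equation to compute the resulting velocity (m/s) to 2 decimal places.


v = sqrt(2*dP/rho)
v = sqrt(2*16546/1112)
v = sqrt(29.758993)
v = 5.46 m/s


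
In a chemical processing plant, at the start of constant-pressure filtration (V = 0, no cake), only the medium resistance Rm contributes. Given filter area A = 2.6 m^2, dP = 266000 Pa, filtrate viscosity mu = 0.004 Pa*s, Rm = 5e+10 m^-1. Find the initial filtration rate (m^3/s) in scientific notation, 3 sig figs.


rate = A * dP / (mu * Rm)
rate = 2.6 * 266000 / (0.004 * 5e+10)
rate = 691600.0 / 2.000e+08
rate = 3.46e-03 m^3/s


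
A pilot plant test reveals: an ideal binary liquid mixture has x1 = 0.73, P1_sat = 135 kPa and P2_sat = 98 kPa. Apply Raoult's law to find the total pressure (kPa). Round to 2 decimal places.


P = x1*P1_sat + x2*P2_sat
x2 = 1 - x1 = 1 - 0.73 = 0.27
P = 0.73*135 + 0.27*98
P = 98.55 + 26.46
P = 125.01 kPa


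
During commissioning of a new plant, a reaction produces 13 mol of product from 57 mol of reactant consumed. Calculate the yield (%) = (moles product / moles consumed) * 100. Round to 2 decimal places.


Yield = (moles product / moles consumed) * 100%
Yield = (13 / 57) * 100
Yield = 0.2281 * 100
Yield = 22.81%


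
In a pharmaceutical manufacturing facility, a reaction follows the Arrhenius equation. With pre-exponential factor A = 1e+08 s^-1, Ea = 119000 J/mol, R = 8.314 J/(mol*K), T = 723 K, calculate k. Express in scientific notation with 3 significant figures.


k = A * exp(-Ea/(R*T))
k = 1e+08 * exp(-119000 / (8.314 * 723))
k = 1e+08 * exp(-19.796966)
k = 2.53e-01


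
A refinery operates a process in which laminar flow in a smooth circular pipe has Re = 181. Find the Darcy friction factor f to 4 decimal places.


f = 64 / Re
f = 64 / 181
f = 0.3536


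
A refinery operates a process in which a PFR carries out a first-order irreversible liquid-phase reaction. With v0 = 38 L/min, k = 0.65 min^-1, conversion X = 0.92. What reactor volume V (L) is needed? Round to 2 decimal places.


V = (v0/k) * ln(1/(1-X))
V = (38/0.65) * ln(1/(1-0.92))
V = 58.461538 * ln(12.5)
V = 58.461538 * 2.525729
V = 147.66 L


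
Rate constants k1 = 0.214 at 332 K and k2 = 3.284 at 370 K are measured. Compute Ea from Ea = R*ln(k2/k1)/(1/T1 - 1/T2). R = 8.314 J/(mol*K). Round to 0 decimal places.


Ea = R * ln(k2/k1) / (1/T1 - 1/T2)
ln(k2/k1) = ln(3.284/0.214) = 2.7308415
1/T1 - 1/T2 = 1/332 - 1/370 = 0.00030934549
Ea = 8.314 * 2.7308415 / 0.00030934549
Ea = 73394 J/mol


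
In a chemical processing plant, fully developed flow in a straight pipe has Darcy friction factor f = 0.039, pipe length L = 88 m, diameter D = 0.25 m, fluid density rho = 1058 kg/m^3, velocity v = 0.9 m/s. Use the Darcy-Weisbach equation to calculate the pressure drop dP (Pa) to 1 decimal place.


dP = f * (L/D) * (rho*v^2/2)
dP = 0.039 * (88/0.25) * (1058*0.9^2/2)
L/D = 352.0
rho*v^2/2 = 1058*0.81/2 = 428.49
dP = 0.039 * 352.0 * 428.49
dP = 5882.3 Pa


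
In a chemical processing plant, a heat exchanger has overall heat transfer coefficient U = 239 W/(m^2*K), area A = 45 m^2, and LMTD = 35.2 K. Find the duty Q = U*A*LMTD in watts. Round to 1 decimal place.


Q = U * A * LMTD
Q = 239 * 45 * 35.2
Q = 378576.0 W


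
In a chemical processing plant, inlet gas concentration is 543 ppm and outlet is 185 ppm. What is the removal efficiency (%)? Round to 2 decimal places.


Efficiency = (G_in - G_out) / G_in * 100%
Efficiency = (543 - 185) / 543 * 100
Efficiency = 358 / 543 * 100
Efficiency = 65.93%


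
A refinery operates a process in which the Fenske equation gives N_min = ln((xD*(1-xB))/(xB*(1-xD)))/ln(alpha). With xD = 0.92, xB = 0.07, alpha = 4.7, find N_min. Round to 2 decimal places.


N_min = ln((xD*(1-xB))/(xB*(1-xD))) / ln(alpha)
Numerator inside ln: 0.8556 / 0.0056 = 152.785714
ln(152.785714) = 5.029036
ln(alpha) = ln(4.7) = 1.547563
N_min = 5.029036 / 1.547563 = 3.25


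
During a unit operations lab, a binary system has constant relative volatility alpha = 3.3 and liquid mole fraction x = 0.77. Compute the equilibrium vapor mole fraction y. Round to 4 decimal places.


y = alpha*x / (1 + (alpha-1)*x)
y = 3.3*0.77 / (1 + (3.3-1)*0.77)
y = 2.541 / (1 + 1.771)
y = 2.541 / 2.771
y = 0.9170


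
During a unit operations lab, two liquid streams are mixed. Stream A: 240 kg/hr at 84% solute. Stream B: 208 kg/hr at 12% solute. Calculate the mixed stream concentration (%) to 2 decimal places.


Mass balance on solute: F1*x1 + F2*x2 = F3*x3
F3 = F1 + F2 = 240 + 208 = 448 kg/hr
x3 = (F1*x1 + F2*x2)/F3
x3 = (240*0.84 + 208*0.12) / 448
x3 = 50.57%


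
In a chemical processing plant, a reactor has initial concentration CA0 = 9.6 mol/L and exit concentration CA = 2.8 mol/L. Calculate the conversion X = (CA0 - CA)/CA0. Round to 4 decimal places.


X = (CA0 - CA) / CA0
X = (9.6 - 2.8) / 9.6
X = 6.8 / 9.6
X = 0.7083


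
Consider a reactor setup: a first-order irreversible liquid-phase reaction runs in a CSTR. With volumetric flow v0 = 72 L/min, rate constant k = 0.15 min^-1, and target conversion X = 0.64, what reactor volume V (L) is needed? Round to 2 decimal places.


V = v0 * X / (k * (1 - X))
V = 72 * 0.64 / (0.15 * (1 - 0.64))
V = 46.08 / (0.15 * 0.36)
V = 46.08 / 0.054
V = 853.33 L


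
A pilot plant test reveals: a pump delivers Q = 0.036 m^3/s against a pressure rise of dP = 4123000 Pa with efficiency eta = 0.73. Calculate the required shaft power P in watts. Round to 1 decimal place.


P = Q * dP / eta
P = 0.036 * 4123000 / 0.73
P = 148428.0 / 0.73
P = 203326.0 W


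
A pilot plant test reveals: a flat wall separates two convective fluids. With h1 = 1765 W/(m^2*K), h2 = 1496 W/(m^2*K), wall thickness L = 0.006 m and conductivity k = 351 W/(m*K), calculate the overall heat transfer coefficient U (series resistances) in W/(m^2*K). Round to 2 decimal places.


1/U = 1/h1 + L/k + 1/h2
1/U = 1/1765 + 0.006/351 + 1/1496
1/U = 0.0005665722 + 1.7094e-05 + 0.0006684492
1/U = 0.0012521154
U = 798.65 W/(m^2*K)


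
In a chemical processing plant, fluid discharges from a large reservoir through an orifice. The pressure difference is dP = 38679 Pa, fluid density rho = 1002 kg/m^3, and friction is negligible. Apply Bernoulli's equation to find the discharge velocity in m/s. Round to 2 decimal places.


v = sqrt(2*dP/rho)
v = sqrt(2*38679/1002)
v = sqrt(77.203593)
v = 8.79 m/s


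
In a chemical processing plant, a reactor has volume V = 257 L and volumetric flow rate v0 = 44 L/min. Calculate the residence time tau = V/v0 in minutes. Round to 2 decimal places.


tau = V / v0
tau = 257 / 44
tau = 5.84 min


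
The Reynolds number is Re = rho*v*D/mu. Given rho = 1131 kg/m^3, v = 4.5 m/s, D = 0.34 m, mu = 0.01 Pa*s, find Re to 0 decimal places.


Re = rho * v * D / mu
Re = 1131 * 4.5 * 0.34 / 0.01
Re = 1730.43 / 0.01
Re = 173043


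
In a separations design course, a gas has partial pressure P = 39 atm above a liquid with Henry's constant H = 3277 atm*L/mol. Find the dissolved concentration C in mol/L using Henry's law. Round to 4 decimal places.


C = P / H
C = 39 / 3277
C = 0.0119 mol/L


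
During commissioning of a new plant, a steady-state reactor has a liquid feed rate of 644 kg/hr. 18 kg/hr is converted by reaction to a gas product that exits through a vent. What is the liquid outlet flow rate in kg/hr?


Steady-state mass balance on the main outlet: F_out = F_in - F_removed
F_out = 644 - 18
F_out = 626 kg/hr


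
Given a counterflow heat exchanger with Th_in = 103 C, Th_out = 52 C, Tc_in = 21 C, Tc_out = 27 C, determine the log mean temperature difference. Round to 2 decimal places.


dT1 = Th_in - Tc_out = 103 - 27 = 76
dT2 = Th_out - Tc_in = 52 - 21 = 31
LMTD = (dT1 - dT2) / ln(dT1/dT2)
LMTD = (76 - 31) / ln(76/31)
LMTD = 50.18 K


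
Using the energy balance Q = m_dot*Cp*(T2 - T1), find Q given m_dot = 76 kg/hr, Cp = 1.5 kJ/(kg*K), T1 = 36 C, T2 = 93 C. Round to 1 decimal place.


Q = m_dot * Cp * (T2 - T1)
Q = 76 * 1.5 * (93 - 36)
Q = 76 * 1.5 * 57
Q = 6498.0 kJ/hr


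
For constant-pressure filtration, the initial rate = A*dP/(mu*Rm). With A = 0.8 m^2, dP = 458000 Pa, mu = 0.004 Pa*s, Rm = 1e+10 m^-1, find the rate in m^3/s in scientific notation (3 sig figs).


rate = A * dP / (mu * Rm)
rate = 0.8 * 458000 / (0.004 * 1e+10)
rate = 366400.0 / 4.000e+07
rate = 9.16e-03 m^3/s


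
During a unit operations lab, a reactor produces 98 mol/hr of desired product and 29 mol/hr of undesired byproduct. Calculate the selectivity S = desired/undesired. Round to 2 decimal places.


S = desired product rate / undesired product rate
S = 98 / 29
S = 3.38


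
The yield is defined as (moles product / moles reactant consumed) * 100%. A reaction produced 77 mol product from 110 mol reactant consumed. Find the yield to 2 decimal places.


Yield = (moles product / moles consumed) * 100%
Yield = (77 / 110) * 100
Yield = 0.7 * 100
Yield = 70.00%


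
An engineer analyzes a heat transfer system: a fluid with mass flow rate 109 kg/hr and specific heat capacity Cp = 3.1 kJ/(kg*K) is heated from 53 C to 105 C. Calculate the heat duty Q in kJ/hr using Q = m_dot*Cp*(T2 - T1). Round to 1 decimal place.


Q = m_dot * Cp * (T2 - T1)
Q = 109 * 3.1 * (105 - 53)
Q = 109 * 3.1 * 52
Q = 17570.8 kJ/hr


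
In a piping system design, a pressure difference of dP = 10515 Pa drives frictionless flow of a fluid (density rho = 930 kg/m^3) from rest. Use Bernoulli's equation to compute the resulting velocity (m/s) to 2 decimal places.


v = sqrt(2*dP/rho)
v = sqrt(2*10515/930)
v = sqrt(22.612903)
v = 4.76 m/s


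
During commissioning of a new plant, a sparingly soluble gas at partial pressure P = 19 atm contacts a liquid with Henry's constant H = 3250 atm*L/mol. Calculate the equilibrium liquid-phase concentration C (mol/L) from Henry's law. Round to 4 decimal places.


C = P / H
C = 19 / 3250
C = 0.0058 mol/L


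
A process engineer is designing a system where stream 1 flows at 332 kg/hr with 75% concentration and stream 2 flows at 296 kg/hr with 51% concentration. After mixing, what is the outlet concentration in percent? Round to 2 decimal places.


Mass balance on solute: F1*x1 + F2*x2 = F3*x3
F3 = F1 + F2 = 332 + 296 = 628 kg/hr
x3 = (F1*x1 + F2*x2)/F3
x3 = (332*0.75 + 296*0.51) / 628
x3 = 63.69%


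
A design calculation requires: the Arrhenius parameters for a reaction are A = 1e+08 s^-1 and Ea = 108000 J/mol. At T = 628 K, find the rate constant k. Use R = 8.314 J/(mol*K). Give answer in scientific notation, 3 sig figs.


k = A * exp(-Ea/(R*T))
k = 1e+08 * exp(-108000 / (8.314 * 628))
k = 1e+08 * exp(-20.684932)
k = 1.04e-01


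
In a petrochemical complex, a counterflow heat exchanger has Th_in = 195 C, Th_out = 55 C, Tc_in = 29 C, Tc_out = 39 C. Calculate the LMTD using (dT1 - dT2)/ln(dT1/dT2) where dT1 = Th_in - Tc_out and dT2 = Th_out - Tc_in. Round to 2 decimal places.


dT1 = Th_in - Tc_out = 195 - 39 = 156
dT2 = Th_out - Tc_in = 55 - 29 = 26
LMTD = (dT1 - dT2) / ln(dT1/dT2)
LMTD = (156 - 26) / ln(156/26)
LMTD = 72.55 K


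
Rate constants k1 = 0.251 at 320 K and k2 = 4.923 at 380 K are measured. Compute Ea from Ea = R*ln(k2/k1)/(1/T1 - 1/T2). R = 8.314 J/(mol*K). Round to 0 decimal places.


Ea = R * ln(k2/k1) / (1/T1 - 1/T2)
ln(k2/k1) = ln(4.923/0.251) = 2.9762204
1/T1 - 1/T2 = 1/320 - 1/380 = 0.000493421053
Ea = 8.314 * 2.9762204 / 0.000493421053
Ea = 50148 J/mol


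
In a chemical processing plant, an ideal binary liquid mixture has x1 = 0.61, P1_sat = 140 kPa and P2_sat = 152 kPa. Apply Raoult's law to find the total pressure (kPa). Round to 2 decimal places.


P = x1*P1_sat + x2*P2_sat
x2 = 1 - x1 = 1 - 0.61 = 0.39
P = 0.61*140 + 0.39*152
P = 85.4 + 59.28
P = 144.68 kPa


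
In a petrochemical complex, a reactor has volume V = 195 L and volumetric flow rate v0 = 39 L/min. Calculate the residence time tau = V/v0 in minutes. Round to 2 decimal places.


tau = V / v0
tau = 195 / 39
tau = 5.00 min


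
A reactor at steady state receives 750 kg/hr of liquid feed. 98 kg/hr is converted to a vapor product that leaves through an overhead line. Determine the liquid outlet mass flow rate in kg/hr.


Steady-state mass balance on the main outlet: F_out = F_in - F_removed
F_out = 750 - 98
F_out = 652 kg/hr


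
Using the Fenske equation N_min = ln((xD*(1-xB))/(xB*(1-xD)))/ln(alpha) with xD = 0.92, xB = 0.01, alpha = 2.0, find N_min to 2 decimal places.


N_min = ln((xD*(1-xB))/(xB*(1-xD))) / ln(alpha)
Numerator inside ln: 0.9108 / 0.0008 = 1138.5
ln(1138.5) = 7.037467
ln(alpha) = ln(2.0) = 0.693147
N_min = 7.037467 / 0.693147 = 10.15


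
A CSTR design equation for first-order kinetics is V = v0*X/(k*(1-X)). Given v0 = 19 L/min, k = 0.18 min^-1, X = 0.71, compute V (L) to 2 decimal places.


V = v0 * X / (k * (1 - X))
V = 19 * 0.71 / (0.18 * (1 - 0.71))
V = 13.49 / (0.18 * 0.29)
V = 13.49 / 0.0522
V = 258.43 L


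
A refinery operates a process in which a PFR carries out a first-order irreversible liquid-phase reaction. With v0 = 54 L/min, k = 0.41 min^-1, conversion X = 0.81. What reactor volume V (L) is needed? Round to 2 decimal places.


V = (v0/k) * ln(1/(1-X))
V = (54/0.41) * ln(1/(1-0.81))
V = 131.707317 * ln(5.263158)
V = 131.707317 * 1.660731
V = 218.73 L


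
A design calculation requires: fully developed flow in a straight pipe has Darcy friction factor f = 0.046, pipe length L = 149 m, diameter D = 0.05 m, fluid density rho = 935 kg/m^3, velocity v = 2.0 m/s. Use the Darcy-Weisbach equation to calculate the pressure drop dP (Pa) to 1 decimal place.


dP = f * (L/D) * (rho*v^2/2)
dP = 0.046 * (149/0.05) * (935*2.0^2/2)
L/D = 2980.0
rho*v^2/2 = 935*4.0/2 = 1870.0
dP = 0.046 * 2980.0 * 1870.0
dP = 256339.6 Pa


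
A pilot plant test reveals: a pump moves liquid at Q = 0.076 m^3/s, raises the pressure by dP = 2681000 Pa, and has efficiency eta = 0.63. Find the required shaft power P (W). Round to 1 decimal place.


P = Q * dP / eta
P = 0.076 * 2681000 / 0.63
P = 203756.0 / 0.63
P = 323422.2 W


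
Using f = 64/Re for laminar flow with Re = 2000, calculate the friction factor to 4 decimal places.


f = 64 / Re
f = 64 / 2000
f = 0.0320


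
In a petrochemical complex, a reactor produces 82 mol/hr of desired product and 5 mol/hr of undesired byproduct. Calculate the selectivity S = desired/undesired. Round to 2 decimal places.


S = desired product rate / undesired product rate
S = 82 / 5
S = 16.40


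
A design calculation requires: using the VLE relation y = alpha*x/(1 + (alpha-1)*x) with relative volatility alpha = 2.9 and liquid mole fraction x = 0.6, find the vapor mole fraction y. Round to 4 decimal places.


y = alpha*x / (1 + (alpha-1)*x)
y = 2.9*0.6 / (1 + (2.9-1)*0.6)
y = 1.74 / (1 + 1.14)
y = 1.74 / 2.14
y = 0.8131


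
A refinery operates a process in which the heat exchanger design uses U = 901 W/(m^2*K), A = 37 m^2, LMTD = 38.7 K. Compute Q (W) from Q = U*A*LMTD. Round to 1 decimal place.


Q = U * A * LMTD
Q = 901 * 37 * 38.7
Q = 1290141.9 W


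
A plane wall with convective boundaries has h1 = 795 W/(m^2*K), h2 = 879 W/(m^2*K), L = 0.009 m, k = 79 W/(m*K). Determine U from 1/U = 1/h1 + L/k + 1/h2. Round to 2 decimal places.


1/U = 1/h1 + L/k + 1/h2
1/U = 1/795 + 0.009/79 + 1/879
1/U = 0.0012578616 + 0.0001139241 + 0.0011376564
1/U = 0.0025094421
U = 398.49 W/(m^2*K)


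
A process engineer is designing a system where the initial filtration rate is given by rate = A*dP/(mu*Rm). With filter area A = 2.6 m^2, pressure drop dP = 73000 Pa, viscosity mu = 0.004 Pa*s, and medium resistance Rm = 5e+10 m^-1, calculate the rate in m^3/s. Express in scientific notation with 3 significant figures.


rate = A * dP / (mu * Rm)
rate = 2.6 * 73000 / (0.004 * 5e+10)
rate = 189800.0 / 2.000e+08
rate = 9.49e-04 m^3/s


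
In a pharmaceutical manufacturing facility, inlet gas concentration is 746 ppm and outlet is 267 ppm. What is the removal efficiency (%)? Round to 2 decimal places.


Efficiency = (G_in - G_out) / G_in * 100%
Efficiency = (746 - 267) / 746 * 100
Efficiency = 479 / 746 * 100
Efficiency = 64.21%


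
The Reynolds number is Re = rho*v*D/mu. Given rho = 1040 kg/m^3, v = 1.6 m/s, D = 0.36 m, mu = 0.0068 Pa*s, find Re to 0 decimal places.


Re = rho * v * D / mu
Re = 1040 * 1.6 * 0.36 / 0.0068
Re = 599.04 / 0.0068
Re = 88094


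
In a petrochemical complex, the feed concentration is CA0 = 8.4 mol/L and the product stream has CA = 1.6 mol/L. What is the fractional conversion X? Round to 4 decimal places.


X = (CA0 - CA) / CA0
X = (8.4 - 1.6) / 8.4
X = 6.8 / 8.4
X = 0.8095


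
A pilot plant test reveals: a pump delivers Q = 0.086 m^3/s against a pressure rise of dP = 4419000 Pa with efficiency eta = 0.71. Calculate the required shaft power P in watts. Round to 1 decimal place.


P = Q * dP / eta
P = 0.086 * 4419000 / 0.71
P = 380034.0 / 0.71
P = 535259.2 W


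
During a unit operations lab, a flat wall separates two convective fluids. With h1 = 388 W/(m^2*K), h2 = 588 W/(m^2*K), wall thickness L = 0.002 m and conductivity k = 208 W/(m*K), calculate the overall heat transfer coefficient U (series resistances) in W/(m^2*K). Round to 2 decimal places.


1/U = 1/h1 + L/k + 1/h2
1/U = 1/388 + 0.002/208 + 1/588
1/U = 0.0025773196 + 9.6154e-06 + 0.0017006803
1/U = 0.0042876153
U = 233.23 W/(m^2*K)


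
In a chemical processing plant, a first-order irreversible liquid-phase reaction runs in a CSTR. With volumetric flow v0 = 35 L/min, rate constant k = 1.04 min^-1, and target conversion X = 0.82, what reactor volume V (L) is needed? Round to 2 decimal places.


V = v0 * X / (k * (1 - X))
V = 35 * 0.82 / (1.04 * (1 - 0.82))
V = 28.7 / (1.04 * 0.18)
V = 28.7 / 0.1872
V = 153.31 L


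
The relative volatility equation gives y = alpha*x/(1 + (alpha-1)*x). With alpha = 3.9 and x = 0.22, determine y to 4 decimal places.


y = alpha*x / (1 + (alpha-1)*x)
y = 3.9*0.22 / (1 + (3.9-1)*0.22)
y = 0.858 / (1 + 0.638)
y = 0.858 / 1.638
y = 0.5238


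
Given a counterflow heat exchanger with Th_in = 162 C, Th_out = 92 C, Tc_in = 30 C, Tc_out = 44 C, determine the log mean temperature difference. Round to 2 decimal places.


dT1 = Th_in - Tc_out = 162 - 44 = 118
dT2 = Th_out - Tc_in = 92 - 30 = 62
LMTD = (dT1 - dT2) / ln(dT1/dT2)
LMTD = (118 - 62) / ln(118/62)
LMTD = 87.02 K


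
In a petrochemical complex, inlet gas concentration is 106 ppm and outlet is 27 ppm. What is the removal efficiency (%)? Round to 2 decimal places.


Efficiency = (G_in - G_out) / G_in * 100%
Efficiency = (106 - 27) / 106 * 100
Efficiency = 79 / 106 * 100
Efficiency = 74.53%


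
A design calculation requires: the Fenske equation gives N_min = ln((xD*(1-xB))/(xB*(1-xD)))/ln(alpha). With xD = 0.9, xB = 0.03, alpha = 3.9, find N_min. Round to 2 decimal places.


N_min = ln((xD*(1-xB))/(xB*(1-xD))) / ln(alpha)
Numerator inside ln: 0.873 / 0.003 = 291.0
ln(291.0) = 5.673323
ln(alpha) = ln(3.9) = 1.360977
N_min = 5.673323 / 1.360977 = 4.17
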